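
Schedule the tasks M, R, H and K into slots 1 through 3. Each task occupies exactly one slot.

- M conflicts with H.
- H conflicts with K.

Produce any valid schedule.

M -> 1; K -> 1; H -> 2; R -> 1

Checking: M(1) != H(2); H(2) != K(1).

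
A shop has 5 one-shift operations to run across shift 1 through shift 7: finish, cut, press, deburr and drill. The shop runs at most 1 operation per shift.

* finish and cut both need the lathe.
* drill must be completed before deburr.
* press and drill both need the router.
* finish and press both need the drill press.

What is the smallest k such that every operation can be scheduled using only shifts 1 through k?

5

The precedence chain requires at least 2 distinct shifts.
With at most 1 per shift and 5 operations, at least 5 shifts are needed.
5 works (last occupied shift: shift 5): for example deburr=shift 2; drill=shift 1; cut=shift 4; press=shift 5; finish=shift 3.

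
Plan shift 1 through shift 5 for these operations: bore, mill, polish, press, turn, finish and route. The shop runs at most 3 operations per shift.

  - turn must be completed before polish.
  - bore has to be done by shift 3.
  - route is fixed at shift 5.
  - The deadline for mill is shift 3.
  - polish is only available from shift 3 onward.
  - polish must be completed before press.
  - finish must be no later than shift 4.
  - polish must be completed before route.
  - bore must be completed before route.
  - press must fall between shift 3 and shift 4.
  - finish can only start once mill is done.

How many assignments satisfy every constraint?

Splitting on bore: it can be shift 1 (12), shift 2 (12), shift 3 (12). Listing each branch's schedules as (mill, polish, press, turn, finish, route) by shift number:
bore=shift 1: (1,3,4,1,2,5) (1,3,4,1,3,5) (1,3,4,1,4,5) (1,3,4,2,2,5) (1,3,4,2,3,5) (1,3,4,2,4,5) (2,3,4,1,3,5) (2,3,4,1,4,5) (2,3,4,2,3,5) (2,3,4,2,4,5) (3,3,4,1,4,5) (3,3,4,2,4,5) — 12.
bore=shift 2: (1,3,4,1,2,5) (1,3,4,1,3,5) (1,3,4,1,4,5) (1,3,4,2,2,5) (1,3,4,2,3,5) (1,3,4,2,4,5) (2,3,4,1,3,5) (2,3,4,1,4,5) (2,3,4,2,3,5) (2,3,4,2,4,5) (3,3,4,1,4,5) (3,3,4,2,4,5) — 12.
bore=shift 3: (1,3,4,1,2,5) (1,3,4,1,3,5) (1,3,4,1,4,5) (1,3,4,2,2,5) (1,3,4,2,3,5) (1,3,4,2,4,5) (2,3,4,1,3,5) (2,3,4,1,4,5) (2,3,4,2,3,5) (2,3,4,2,4,5) (3,3,4,1,4,5) (3,3,4,2,4,5) — 12.
Summing: 12 + 12 + 12 = 36.

36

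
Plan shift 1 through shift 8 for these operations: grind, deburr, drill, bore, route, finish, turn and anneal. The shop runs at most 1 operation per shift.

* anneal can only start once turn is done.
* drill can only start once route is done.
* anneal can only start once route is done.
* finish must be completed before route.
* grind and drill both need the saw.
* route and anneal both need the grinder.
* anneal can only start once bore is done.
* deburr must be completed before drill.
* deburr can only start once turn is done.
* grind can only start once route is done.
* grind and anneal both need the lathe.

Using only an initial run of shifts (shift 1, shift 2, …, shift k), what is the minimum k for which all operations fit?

The precedence chain requires at least 3 distinct shifts.
With at most 1 per shift and 8 operations, at least 8 shifts are needed.
8 works (last occupied shift: shift 8): for example anneal in shift 5, turn in shift 3, deburr in shift 6, finish in shift 1, route in shift 2, grind in shift 8, bore in shift 4, drill in shift 7.

8 shifts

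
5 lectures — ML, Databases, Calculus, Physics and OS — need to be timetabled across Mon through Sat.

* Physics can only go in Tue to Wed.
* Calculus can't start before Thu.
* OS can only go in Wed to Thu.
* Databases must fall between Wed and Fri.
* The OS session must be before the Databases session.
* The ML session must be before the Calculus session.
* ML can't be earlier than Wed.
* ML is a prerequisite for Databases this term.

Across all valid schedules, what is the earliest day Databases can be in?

Databases is available from Wed; precedence pushes Databases to at least Thu; Databases's own window allows nothing later than Fri.
Databases at Thu is achievable: ML in Wed, Physics in Tue, Databases in Thu, OS in Wed, Calculus in Thu.

Thu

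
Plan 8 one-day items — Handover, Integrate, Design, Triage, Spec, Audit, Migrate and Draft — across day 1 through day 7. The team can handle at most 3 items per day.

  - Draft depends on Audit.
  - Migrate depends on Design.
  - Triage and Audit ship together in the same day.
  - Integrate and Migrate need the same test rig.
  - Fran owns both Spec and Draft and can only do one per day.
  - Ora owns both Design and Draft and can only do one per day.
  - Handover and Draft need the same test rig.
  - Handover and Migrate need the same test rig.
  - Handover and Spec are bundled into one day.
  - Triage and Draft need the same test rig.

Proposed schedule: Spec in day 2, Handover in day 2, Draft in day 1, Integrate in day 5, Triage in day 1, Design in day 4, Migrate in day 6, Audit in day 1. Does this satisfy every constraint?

Invalid. Triage and Draft need the same test rig.

Handover and Draft need the same test rig — holds.
Triage and Draft need the same test rig — violated.
Handover and Spec are bundled into one day — holds.
Integrate and Migrate need the same test rig — holds.
Migrate depends on Design — holds.
Handover and Migrate need the same test rig — holds.
Draft depends on Audit — violated.
Ora owns both Design and Draft and can only do one per day — holds.
Triage and Audit ship together in the same day — holds.
Fran owns both Spec and Draft and can only do one per day — holds.
The team can handle at most 3 items per day — holds.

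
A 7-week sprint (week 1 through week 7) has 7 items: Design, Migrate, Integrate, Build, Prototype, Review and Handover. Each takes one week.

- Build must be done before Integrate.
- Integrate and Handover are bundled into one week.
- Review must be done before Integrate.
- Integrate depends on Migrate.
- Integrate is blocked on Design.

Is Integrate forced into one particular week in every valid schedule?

No

Integrate can be week 2 (e.g. Migrate -> week 1, Design -> week 1, Review -> week 1, Handover -> week 2, Prototype -> week 1, Integrate -> week 2, Build -> week 1) or week 3 (e.g. Build in week 1, Migrate in week 1, Review in week 1, Integrate in week 3, Design in week 1, Handover in week 3, Prototype in week 1).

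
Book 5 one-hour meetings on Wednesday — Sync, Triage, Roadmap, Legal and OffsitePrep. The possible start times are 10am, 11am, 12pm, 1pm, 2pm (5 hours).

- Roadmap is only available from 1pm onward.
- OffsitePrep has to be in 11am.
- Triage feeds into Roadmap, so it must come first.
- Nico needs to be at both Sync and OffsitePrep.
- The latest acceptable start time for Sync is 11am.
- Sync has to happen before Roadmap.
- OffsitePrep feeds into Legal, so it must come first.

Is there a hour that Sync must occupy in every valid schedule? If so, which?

10am

Sync's window is 10am–11am.
OffsitePrep is fixed at 11am, and Sync can't share a hour with OffsitePrep.
So Sync must be 10am.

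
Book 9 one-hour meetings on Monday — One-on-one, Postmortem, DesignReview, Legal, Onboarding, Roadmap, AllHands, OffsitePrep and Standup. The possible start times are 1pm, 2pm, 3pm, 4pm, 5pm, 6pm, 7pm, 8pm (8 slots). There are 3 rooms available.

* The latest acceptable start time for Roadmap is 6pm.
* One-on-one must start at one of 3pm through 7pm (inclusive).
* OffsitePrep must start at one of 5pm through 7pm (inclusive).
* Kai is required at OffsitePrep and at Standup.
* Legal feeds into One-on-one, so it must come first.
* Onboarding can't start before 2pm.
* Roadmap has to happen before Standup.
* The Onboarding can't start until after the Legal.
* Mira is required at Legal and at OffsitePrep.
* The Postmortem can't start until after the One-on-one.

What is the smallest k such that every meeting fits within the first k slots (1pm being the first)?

5

The precedence chain requires at least 3 distinct slots.
With at most 3 per slot and 9 meetings, at least 3 slots are needed.
OffsitePrep can't be placed before 5pm — that is slot 5 counting from 1pm — so the schedule must run through at least 5 slots.
5 works (last occupied slot: 5pm): for example Onboarding=2pm, Legal=1pm, AllHands=2pm, DesignReview=1pm, Roadmap=1pm, Standup=2pm, OffsitePrep=5pm, Postmortem=4pm, One-on-one=3pm.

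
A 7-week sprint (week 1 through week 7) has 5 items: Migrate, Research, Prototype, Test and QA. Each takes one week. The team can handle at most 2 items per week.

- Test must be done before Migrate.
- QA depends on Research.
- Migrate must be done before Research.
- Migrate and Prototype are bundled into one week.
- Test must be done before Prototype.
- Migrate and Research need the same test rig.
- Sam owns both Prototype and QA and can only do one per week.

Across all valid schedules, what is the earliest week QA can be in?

week 4

Precedence pushes QA to at least week 4.
QA at week 4 is achievable: Test=week 1, Migrate=week 2, QA=week 4, Research=week 3, Prototype=week 2.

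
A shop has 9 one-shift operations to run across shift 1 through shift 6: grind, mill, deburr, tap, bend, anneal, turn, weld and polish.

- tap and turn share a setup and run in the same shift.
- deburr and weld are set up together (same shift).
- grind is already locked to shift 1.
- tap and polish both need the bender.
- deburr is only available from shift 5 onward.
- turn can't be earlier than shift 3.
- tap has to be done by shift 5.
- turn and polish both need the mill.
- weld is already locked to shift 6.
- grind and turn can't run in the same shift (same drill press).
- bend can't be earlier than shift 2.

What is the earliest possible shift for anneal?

anneal at shift 1 is achievable: turn=shift 3, grind=shift 1, bend=shift 2, mill=shift 1, polish=shift 1, weld=shift 6, deburr=shift 6, tap=shift 3, anneal=shift 1.

shift 1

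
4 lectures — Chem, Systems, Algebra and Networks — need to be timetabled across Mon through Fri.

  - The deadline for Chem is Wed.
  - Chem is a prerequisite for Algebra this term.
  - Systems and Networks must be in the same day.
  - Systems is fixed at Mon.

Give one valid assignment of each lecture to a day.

Chem -> Mon, Systems -> Mon, Algebra -> Tue, Networks -> Mon

Checking: Chem(Mon) before Algebra(Tue); Systems = Networks = Mon; Chem=Mon in [Mon,Wed]; Systems=Mon in [Mon,Mon].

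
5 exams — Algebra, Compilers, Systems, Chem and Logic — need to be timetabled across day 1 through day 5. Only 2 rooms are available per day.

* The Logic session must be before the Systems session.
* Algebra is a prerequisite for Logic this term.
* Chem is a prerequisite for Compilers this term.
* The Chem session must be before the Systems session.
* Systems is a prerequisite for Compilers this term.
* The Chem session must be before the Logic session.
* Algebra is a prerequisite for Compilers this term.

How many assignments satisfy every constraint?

Splitting on Algebra: it can be day 1 (5), day 2 (2). Listing each branch's schedules as (Compilers, Systems, Chem, Logic) by day number:
Algebra=day 1: (4,3,1,2) (5,3,1,2) (5,4,1,2) (5,4,1,3) (5,4,2,3) — 5.
Algebra=day 2: (5,4,1,3) (5,4,2,3) — 2.
Summing: 5 + 2 = 7.

7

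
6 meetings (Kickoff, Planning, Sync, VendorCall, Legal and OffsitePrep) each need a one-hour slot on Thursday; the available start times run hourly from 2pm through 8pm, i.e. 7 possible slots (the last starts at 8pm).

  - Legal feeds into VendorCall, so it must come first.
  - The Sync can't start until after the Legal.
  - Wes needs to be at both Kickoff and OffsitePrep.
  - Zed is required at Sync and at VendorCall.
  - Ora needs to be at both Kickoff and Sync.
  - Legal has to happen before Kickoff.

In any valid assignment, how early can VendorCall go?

Precedence pushes VendorCall to at least 3pm.
VendorCall at 3pm is achievable: VendorCall in 3pm, Kickoff in 3pm, OffsitePrep in 2pm, Legal in 2pm, Sync in 4pm, Planning in 2pm.

3pm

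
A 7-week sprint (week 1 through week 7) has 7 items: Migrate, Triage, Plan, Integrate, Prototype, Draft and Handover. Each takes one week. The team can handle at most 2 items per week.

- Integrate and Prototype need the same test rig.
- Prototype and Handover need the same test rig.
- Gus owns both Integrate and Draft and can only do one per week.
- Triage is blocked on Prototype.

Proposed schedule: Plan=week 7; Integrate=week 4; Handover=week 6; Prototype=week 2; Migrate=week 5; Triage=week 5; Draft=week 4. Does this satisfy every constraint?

Integrate and Prototype need the same test rig — holds.
The team can handle at most 2 items per week — holds.
Gus owns both Integrate and Draft and can only do one per week — violated.
Prototype and Handover need the same test rig — holds.
Triage is blocked on Prototype — holds.

No. Gus owns both Integrate and Draft and can only do one per week is not satisfied.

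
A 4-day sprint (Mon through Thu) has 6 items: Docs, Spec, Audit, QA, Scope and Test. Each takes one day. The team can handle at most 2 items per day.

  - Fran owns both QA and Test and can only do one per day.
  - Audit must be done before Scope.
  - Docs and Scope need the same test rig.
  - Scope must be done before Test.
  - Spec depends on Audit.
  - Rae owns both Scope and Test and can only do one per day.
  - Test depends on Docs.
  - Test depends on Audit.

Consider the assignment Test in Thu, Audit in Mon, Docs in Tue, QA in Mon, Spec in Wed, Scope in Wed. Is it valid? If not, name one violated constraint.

Valid

Fran owns both QA and Test and can only do one per day — holds.
Spec depends on Audit — holds.
Audit must be done before Scope — holds.
Scope must be done before Test — holds.
Rae owns both Scope and Test and can only do one per day — holds.
Docs and Scope need the same test rig — holds.
The team can handle at most 2 items per day — holds.
Test depends on Docs — holds.
Test depends on Audit — holds.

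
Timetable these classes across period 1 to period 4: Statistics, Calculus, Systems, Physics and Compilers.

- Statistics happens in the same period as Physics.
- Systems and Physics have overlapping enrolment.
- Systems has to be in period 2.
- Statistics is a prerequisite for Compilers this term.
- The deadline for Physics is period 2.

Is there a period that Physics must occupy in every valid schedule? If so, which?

period 1

Physics's window is period 1–period 2.
Systems is fixed at period 2, and Physics can't share a period with Systems.
So Physics must be period 1.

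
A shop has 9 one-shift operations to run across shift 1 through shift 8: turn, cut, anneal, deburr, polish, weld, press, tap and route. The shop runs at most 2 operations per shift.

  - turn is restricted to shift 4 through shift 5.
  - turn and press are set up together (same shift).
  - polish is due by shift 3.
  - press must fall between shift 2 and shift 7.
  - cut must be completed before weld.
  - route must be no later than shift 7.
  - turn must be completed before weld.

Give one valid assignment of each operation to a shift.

route in shift 1, turn in shift 4, anneal in shift 2, cut in shift 2, deburr in shift 3, tap in shift 3, press in shift 4, weld in shift 5, polish in shift 1

Checking: turn(shift 4) before weld(shift 5); cut(shift 2) before weld(shift 5); turn = press = shift 4; route=shift 1 in [shift 1,shift 7]; turn=shift 4 in [shift 4,shift 5]; press=shift 4 in [shift 2,shift 7]; polish=shift 1 in [shift 1,shift 3]; max 2 per shift (cap 2).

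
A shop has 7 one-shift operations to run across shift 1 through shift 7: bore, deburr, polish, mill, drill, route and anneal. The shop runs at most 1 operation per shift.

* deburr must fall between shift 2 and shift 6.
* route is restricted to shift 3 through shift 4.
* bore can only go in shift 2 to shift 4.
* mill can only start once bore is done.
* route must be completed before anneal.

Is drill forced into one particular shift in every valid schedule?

No

drill can be shift 1 (e.g. polish -> shift 7; deburr -> shift 4; drill -> shift 1; bore -> shift 2; anneal -> shift 6; route -> shift 3; mill -> shift 5) or shift 2 (e.g. deburr=shift 5, polish=shift 1, mill=shift 6, route=shift 3, bore=shift 4, anneal=shift 7, drill=shift 2).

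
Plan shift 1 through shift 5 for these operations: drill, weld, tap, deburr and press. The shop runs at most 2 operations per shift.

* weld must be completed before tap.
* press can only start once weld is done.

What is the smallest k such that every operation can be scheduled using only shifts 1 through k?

3 shifts

The precedence chain requires at least 2 distinct shifts.
With at most 2 per shift and 5 operations, at least 3 shifts are needed.
3 works (last occupied shift: shift 3): for example deburr=shift 3; press=shift 2; weld=shift 1; drill=shift 1; tap=shift 2.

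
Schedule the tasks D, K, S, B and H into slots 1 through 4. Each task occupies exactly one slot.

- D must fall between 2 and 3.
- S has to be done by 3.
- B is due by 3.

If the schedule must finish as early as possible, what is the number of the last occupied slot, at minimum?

D can't be placed before 2, so the schedule must run through at least slot 2.
2 works (last occupied slot: 2): for example B in 1; K in 1; H in 1; S in 1; D in 2.

slot 2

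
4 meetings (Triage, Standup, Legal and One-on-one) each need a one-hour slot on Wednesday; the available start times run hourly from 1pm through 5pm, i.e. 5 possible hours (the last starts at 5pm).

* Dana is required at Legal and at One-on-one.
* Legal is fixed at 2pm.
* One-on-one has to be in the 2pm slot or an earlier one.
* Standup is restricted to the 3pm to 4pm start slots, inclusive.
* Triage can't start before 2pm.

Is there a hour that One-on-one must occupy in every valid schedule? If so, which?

One-on-one's window is 1pm–2pm.
Legal is fixed at 2pm, and One-on-one can't share a hour with Legal.
So One-on-one must be 1pm.

1pm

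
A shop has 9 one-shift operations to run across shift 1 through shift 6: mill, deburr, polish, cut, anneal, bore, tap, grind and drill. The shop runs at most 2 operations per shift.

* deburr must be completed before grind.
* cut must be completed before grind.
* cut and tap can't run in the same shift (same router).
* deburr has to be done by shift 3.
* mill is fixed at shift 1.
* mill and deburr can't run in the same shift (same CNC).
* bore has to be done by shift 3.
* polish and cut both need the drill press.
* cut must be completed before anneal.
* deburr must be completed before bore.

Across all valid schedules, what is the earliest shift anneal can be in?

shift 2

Precedence pushes anneal to at least shift 2.
anneal at shift 2 is achievable: grind -> shift 3, tap -> shift 4, bore -> shift 3, anneal -> shift 2, drill -> shift 5, mill -> shift 1, cut -> shift 1, polish -> shift 4, deburr -> shift 2.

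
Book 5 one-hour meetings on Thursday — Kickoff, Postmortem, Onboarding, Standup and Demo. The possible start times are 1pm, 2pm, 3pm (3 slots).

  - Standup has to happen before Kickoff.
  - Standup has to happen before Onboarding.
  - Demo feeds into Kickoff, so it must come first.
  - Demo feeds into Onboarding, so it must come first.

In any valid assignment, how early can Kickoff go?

Precedence pushes Kickoff to at least 2pm.
Kickoff at 2pm is achievable: Standup=1pm, Demo=1pm, Kickoff=2pm, Postmortem=1pm, Onboarding=2pm.

2pm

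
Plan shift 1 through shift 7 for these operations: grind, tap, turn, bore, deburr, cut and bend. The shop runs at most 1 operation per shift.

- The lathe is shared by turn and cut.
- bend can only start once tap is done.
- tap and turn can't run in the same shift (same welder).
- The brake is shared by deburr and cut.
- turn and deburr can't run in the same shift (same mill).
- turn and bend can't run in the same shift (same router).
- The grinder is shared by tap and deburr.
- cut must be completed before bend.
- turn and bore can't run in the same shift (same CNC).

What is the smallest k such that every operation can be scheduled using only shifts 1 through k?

The precedence chain requires at least 2 distinct shifts.
With at most 1 per shift and 7 operations, at least 7 shifts are needed.
7 works (last occupied shift: shift 7): for example bend -> shift 3, deburr -> shift 7, bore -> shift 6, tap -> shift 1, grind -> shift 4, cut -> shift 2, turn -> shift 5.

7 shifts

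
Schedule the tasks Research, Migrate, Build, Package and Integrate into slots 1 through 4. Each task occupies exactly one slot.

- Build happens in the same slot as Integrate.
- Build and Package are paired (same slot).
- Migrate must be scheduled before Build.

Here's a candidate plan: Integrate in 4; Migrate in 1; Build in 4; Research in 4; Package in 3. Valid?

No. Build and Package are paired (same slot) is not satisfied.

Migrate must be scheduled before Build — holds.
Build happens in the same slot as Integrate — holds.
Build and Package are paired (same slot) — violated.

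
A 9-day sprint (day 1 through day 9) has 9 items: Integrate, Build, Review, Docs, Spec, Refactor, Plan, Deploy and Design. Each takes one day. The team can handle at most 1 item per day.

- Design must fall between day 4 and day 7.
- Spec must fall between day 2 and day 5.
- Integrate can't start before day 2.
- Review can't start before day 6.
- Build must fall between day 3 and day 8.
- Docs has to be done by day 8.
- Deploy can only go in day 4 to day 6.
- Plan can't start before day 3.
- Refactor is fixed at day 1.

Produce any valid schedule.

Review in day 6, Integrate in day 9, Plan in day 7, Docs in day 8, Spec in day 2, Deploy in day 4, Build in day 3, Refactor in day 1, Design in day 5

Checking: Integrate=day 9 in [day 2,day 9]; Docs=day 8 in [day 1,day 8]; Design=day 5 in [day 4,day 7]; Plan=day 7 in [day 3,day 9]; Refactor=day 1 in [day 1,day 1]; Spec=day 2 in [day 2,day 5]; Review=day 6 in [day 6,day 9]; Build=day 3 in [day 3,day 8]; Deploy=day 4 in [day 4,day 6]; max 1 per day (cap 1).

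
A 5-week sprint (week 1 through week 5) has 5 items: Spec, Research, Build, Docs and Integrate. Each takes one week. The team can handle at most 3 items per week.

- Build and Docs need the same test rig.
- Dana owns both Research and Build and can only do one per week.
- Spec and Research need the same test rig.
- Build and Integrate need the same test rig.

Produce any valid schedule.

Research in week 2; Build in week 1; Integrate in week 2; Spec in week 1; Docs in week 2

Checking: Spec(week 1) != Research(week 2); Build(week 1) != Docs(week 2); Build(week 1) != Integrate(week 2); Research(week 2) != Build(week 1); max 3 per week (cap 3).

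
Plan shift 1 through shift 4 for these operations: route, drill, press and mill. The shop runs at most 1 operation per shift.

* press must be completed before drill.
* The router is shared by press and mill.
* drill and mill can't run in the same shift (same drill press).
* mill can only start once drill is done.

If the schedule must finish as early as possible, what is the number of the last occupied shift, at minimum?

The precedence chain requires at least 3 distinct shifts.
With at most 1 per shift and 4 operations, at least 4 shifts are needed.
4 works (last occupied shift: shift 4): for example mill=shift 3; route=shift 4; press=shift 1; drill=shift 2.

4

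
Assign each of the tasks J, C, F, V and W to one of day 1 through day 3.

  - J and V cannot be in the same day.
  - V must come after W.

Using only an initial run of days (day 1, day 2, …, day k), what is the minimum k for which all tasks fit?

2

The precedence chain requires at least 2 distinct days.
2 works (last occupied day: day 2): for example W -> day 1, F -> day 1, J -> day 1, C -> day 1, V -> day 2.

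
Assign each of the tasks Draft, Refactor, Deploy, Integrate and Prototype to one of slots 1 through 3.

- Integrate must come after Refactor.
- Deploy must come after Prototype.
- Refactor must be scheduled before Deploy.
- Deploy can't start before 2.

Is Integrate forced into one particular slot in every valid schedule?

Integrate can be 2 (e.g. Refactor -> 1; Integrate -> 2; Deploy -> 2; Draft -> 1; Prototype -> 1) or 3 (e.g. Integrate=3, Deploy=2, Refactor=1, Draft=1, Prototype=1).

No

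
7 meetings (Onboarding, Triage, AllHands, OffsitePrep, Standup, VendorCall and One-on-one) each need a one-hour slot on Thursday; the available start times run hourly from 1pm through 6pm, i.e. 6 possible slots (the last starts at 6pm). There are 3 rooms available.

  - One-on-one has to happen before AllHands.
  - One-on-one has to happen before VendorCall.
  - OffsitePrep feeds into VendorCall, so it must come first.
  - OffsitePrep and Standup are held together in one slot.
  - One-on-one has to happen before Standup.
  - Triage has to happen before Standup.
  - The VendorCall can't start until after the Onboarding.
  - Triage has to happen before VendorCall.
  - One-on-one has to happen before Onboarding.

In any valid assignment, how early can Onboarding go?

2pm

Precedence pushes Onboarding to at least 2pm; downstream work caps Onboarding at 5pm.
Onboarding at 2pm is achievable: OffsitePrep=2pm; Standup=2pm; One-on-one=1pm; Onboarding=2pm; AllHands=3pm; Triage=1pm; VendorCall=3pm.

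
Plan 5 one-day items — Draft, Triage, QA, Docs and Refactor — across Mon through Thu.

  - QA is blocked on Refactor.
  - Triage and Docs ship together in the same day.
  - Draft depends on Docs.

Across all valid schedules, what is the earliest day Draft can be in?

Precedence pushes Draft to at least Tue.
Draft at Tue is achievable: Draft -> Tue; Refactor -> Mon; QA -> Tue; Triage -> Mon; Docs -> Mon.

Tue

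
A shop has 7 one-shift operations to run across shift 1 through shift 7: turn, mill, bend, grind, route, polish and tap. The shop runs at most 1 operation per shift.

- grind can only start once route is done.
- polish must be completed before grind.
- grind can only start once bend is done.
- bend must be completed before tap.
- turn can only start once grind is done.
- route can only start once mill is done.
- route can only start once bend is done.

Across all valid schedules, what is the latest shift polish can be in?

shift 5

Downstream work caps polish at shift 5.
polish at shift 5 is achievable: route -> shift 3, tap -> shift 4, polish -> shift 5, turn -> shift 7, bend -> shift 1, grind -> shift 6, mill -> shift 2.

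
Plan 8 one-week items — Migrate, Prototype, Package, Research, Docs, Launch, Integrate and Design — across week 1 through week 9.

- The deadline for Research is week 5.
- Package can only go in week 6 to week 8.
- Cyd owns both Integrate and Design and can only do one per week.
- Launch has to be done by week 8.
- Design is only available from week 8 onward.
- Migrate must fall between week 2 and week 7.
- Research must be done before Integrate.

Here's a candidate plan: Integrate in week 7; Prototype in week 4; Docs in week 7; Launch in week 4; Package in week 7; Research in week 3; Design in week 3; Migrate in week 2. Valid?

Migrate must fall between week 2 and week 7 — holds.
Research must be done before Integrate — holds.
Design is only available from week 8 onward — violated.
Package can only go in week 6 to week 8 — holds.
Cyd owns both Integrate and Design and can only do one per week — holds.
Launch has to be done by week 8 — holds.
The deadline for Research is week 5 — holds.

No. Design is only available from week 8 onward is not satisfied.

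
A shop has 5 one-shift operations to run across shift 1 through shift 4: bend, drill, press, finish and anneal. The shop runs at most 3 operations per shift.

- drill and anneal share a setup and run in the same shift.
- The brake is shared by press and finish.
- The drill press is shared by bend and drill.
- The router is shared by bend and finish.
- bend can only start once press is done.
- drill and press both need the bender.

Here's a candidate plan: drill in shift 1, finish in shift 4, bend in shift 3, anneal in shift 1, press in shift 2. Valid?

drill and press both need the bender — holds.
drill and anneal share a setup and run in the same shift — holds.
bend can only start once press is done — holds.
The router is shared by bend and finish — holds.
The brake is shared by press and finish — holds.
The shop runs at most 3 operations per shift — holds.
The drill press is shared by bend and drill — holds.

Yes, all constraints hold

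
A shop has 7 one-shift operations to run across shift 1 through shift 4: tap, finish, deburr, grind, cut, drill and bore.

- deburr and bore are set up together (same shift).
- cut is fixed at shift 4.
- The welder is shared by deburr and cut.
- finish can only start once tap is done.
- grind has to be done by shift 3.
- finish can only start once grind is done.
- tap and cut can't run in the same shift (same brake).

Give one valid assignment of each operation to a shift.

cut -> shift 4, tap -> shift 1, deburr -> shift 1, grind -> shift 1, bore -> shift 1, drill -> shift 1, finish -> shift 2

Checking: tap(shift 1) before finish(shift 2); grind(shift 1) before finish(shift 2); deburr(shift 1) != cut(shift 4); tap(shift 1) != cut(shift 4); deburr = bore = shift 1; grind=shift 1 in [shift 1,shift 3]; cut=shift 4 in [shift 4,shift 4].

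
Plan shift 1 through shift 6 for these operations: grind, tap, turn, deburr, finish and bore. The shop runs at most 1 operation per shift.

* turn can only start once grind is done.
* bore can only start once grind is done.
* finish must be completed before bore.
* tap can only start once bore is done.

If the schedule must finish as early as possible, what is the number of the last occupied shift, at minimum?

shift 6

The precedence chain requires at least 3 distinct shifts.
With at most 1 per shift and 6 operations, at least 6 shifts are needed.
6 works (last occupied shift: shift 6): for example deburr in shift 6; bore in shift 3; finish in shift 2; turn in shift 5; grind in shift 1; tap in shift 4.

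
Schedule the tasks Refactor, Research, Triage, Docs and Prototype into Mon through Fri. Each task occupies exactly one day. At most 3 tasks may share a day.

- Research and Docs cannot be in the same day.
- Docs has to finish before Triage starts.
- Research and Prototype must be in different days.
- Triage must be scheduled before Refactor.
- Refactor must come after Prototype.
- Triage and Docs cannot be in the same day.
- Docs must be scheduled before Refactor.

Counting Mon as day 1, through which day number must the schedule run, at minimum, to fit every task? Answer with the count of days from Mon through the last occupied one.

3 days

The precedence chain requires at least 3 distinct days.
With at most 3 per day and 5 tasks, at least 2 days are needed.
3 works (last occupied day: Wed): for example Research=Tue; Refactor=Wed; Prototype=Mon; Docs=Mon; Triage=Tue.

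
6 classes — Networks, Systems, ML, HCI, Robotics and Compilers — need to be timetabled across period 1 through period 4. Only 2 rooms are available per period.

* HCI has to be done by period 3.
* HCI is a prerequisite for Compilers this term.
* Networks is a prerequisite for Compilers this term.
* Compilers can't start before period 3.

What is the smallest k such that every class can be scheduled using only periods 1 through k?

The precedence chain requires at least 2 distinct periods.
With at most 2 per period and 6 classes, at least 3 periods are needed.
Compilers can't be placed before period 3, so the schedule must run through at least period 3.
3 works (last occupied period: period 3): for example Systems -> period 2; HCI -> period 1; Robotics -> period 3; Networks -> period 1; Compilers -> period 3; ML -> period 2.

3 periods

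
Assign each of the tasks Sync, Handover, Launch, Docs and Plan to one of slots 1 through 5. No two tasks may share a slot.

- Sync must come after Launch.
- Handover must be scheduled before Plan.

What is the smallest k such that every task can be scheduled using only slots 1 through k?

5

The precedence chain requires at least 2 distinct slots.
With at most 1 per slot and 5 tasks, at least 5 slots are needed.
5 works (last occupied slot: 5): for example Sync=2; Handover=3; Plan=4; Launch=1; Docs=5.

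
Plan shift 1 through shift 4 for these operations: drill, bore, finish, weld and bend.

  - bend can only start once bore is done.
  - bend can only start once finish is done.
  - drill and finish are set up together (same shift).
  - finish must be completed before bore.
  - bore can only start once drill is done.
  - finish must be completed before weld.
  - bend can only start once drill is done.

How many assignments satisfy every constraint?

11

Splitting on drill: it can be shift 1 (9), shift 2 (2). Listing each branch's schedules as (bore, finish, weld, bend) by shift number:
drill=shift 1: (2,1,2,3) (2,1,2,4) (2,1,3,3) (2,1,3,4) (2,1,4,3) (2,1,4,4) (3,1,2,4) (3,1,3,4) (3,1,4,4) — 9.
drill=shift 2: (3,2,3,4) (3,2,4,4) — 2.
Summing: 9 + 2 = 11.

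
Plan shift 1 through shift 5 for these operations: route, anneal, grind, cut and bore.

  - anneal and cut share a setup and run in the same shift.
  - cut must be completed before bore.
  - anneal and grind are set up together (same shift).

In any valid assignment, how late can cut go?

Downstream work caps cut at shift 4.
cut at shift 4 is achievable: anneal -> shift 4, grind -> shift 4, bore -> shift 5, route -> shift 1, cut -> shift 4.

shift 4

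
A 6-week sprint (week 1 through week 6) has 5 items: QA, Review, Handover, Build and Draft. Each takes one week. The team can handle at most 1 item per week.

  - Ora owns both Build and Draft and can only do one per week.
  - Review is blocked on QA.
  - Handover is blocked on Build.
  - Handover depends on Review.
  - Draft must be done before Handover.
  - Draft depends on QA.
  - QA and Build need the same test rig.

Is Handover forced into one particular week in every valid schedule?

Handover can be week 5 (e.g. Review -> week 2, Draft -> week 3, Build -> week 4, Handover -> week 5, QA -> week 1) or week 6 (e.g. Review in week 2, Build in week 4, QA in week 1, Handover in week 6, Draft in week 3).

No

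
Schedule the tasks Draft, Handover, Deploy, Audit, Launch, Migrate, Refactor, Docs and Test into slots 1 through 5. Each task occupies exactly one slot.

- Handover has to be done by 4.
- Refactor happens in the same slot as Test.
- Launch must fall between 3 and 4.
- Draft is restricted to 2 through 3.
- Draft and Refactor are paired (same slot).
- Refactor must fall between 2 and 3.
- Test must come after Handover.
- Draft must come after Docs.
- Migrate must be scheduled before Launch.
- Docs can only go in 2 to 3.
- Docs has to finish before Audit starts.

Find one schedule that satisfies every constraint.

Handover=1, Test=3, Deploy=1, Audit=3, Migrate=1, Launch=3, Draft=3, Docs=2, Refactor=3

Checking: Handover(1) before Test(3); Docs(2) before Audit(3); Docs(2) before Draft(3); Migrate(1) before Launch(3); Refactor = Test = 3; Draft = Refactor = 3; Handover=1 in [1,4]; Draft=3 in [2,3]; Refactor=3 in [2,3]; Launch=3 in [3,4]; Docs=2 in [2,3].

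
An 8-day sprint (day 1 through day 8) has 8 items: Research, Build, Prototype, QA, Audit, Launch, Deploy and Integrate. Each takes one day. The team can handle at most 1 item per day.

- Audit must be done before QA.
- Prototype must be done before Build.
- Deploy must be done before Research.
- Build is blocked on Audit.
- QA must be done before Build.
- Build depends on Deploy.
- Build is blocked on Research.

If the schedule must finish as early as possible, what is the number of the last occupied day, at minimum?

8

The precedence chain requires at least 3 distinct days.
With at most 1 per day and 8 work items, at least 8 days are needed.
8 works (last occupied day: day 8): for example QA=day 4, Prototype=day 5, Launch=day 7, Audit=day 3, Deploy=day 1, Build=day 6, Research=day 2, Integrate=day 8.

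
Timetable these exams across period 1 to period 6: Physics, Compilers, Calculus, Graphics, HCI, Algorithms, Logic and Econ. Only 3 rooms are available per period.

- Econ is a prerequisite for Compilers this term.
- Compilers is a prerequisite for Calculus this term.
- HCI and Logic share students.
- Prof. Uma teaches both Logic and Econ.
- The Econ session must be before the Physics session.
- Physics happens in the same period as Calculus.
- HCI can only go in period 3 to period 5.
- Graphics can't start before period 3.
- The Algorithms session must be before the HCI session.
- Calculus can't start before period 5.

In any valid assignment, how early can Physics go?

period 5

Physics must be in the same period as Calculus, which can't be before period 5, so Physics is at least period 5.
Physics at period 5 is achievable: Econ -> period 1; HCI -> period 3; Algorithms -> period 1; Compilers -> period 2; Calculus -> period 5; Logic -> period 2; Physics -> period 5; Graphics -> period 3.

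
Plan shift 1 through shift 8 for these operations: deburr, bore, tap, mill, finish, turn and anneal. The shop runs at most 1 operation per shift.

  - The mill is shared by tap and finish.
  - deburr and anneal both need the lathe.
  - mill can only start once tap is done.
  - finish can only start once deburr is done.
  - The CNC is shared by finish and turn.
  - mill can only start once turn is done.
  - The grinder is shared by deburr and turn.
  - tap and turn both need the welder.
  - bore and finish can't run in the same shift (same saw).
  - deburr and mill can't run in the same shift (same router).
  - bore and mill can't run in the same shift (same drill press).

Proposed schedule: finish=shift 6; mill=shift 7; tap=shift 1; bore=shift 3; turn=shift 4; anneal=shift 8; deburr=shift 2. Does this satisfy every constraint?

mill can only start once tap is done — holds.
mill can only start once turn is done — holds.
The CNC is shared by finish and turn — holds.
deburr and anneal both need the lathe — holds.
bore and mill can't run in the same shift (same drill press) — holds.
The mill is shared by tap and finish — holds.
finish can only start once deburr is done — holds.
bore and finish can't run in the same shift (same saw) — holds.
deburr and mill can't run in the same shift (same router) — holds.
tap and turn both need the welder — holds.
The grinder is shared by deburr and turn — holds.
The shop runs at most 1 operation per shift — holds.

Valid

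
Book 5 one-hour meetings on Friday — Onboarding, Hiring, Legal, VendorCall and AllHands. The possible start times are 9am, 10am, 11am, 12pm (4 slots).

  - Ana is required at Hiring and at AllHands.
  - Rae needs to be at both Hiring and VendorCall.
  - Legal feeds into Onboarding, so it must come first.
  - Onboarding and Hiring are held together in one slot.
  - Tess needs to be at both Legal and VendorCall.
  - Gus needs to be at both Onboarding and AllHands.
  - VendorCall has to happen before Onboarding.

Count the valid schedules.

24

Splitting on Onboarding: it can be 11am (6), 12pm (18). Listing each branch's schedules as (Hiring, Legal, VendorCall, AllHands):
Onboarding=11am: (11am,9am,10am,9am) (11am,9am,10am,10am) (11am,9am,10am,12pm) (11am,10am,9am,9am) (11am,10am,9am,10am) (11am,10am,9am,12pm) — 6.
Onboarding=12pm: (12pm,9am,10am,9am) (12pm,9am,10am,10am) (12pm,9am,10am,11am) (12pm,9am,11am,9am) (12pm,9am,11am,10am) (12pm,9am,11am,11am) (12pm,10am,9am,9am) (12pm,10am,9am,10am) (12pm,10am,9am,11am) (12pm,10am,11am,9am) (12pm,10am,11am,10am) (12pm,10am,11am,11am) (12pm,11am,9am,9am) (12pm,11am,9am,10am) (12pm,11am,9am,11am) (12pm,11am,10am,9am) (12pm,11am,10am,10am) (12pm,11am,10am,11am) — 18.
Summing: 6 + 18 = 24.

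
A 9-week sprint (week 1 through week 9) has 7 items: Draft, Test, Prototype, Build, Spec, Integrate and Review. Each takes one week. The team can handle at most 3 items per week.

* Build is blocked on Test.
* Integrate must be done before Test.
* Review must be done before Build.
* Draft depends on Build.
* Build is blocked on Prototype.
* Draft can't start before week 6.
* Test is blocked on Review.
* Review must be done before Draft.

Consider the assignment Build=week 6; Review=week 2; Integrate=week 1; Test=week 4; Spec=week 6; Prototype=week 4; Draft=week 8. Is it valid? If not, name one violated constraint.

Yes, all constraints hold

Draft can't start before week 6 — holds.
Test is blocked on Review — holds.
Integrate must be done before Test — holds.
Build is blocked on Test — holds.
Draft depends on Build — holds.
Review must be done before Draft — holds.
The team can handle at most 3 items per week — holds.
Build is blocked on Prototype — holds.
Review must be done before Build — holds.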